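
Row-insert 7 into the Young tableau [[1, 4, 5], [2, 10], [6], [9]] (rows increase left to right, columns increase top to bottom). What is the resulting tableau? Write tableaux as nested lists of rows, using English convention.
7 is larger than every entry of row 1, so it is appended to row 1. The new tableau is [[1, 4, 5, 7], [2, 10], [6], [9]].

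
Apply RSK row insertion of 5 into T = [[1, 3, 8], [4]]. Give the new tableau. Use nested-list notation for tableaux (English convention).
In row 1, 5 replaces 8 (the leftmost entry greater than 5); 8 is bumped to row 2. 8 is appended to row 2. The new tableau is [[1, 3, 5], [4, 8]].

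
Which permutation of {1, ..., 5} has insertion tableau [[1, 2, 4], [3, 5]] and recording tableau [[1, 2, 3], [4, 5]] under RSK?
1 3 5 2 4

Reverse the RSK construction: for i from n down to 1, find the cell of Q containing i, remove the entry at that cell from P, and reverse-bump it up through P; the value ejected from row 1 is w(i).

Step i=5: Q has 5 at row 2, column 2; remove 5 from row 2 of P and reverse-bump: 5 enters row 1 and ejects 4. So w(5) = 4. P is now [[1, 2, 5], [3]].
Step i=4: Q has 4 at row 2, column 1; remove 3 from row 2 of P and reverse-bump: 3 enters row 1 and ejects 2. So w(4) = 2. P is now [[1, 3, 5]].
Step i=3: Q has 3 at row 1, column 3; remove that cell from P, ejecting 5. So w(3) = 5. P is now [[1, 3]].
Step i=2: Q has 2 at row 1, column 2; remove that cell from P, ejecting 3. So w(2) = 3. P is now [[1]].
Step i=1: Q has 1 at row 1, column 1; remove that cell from P, ejecting 1. So w(1) = 1. P is now [].

So w = 1 3 5 2 4.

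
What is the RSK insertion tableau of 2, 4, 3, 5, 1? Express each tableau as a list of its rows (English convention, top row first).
Insert 2: appended to row 1. P = [[2]].
Insert 4: appended to row 1. P = [[2, 4]].
Insert 3: 3 bumps 4 from row 1; 4 starts row 2. P = [[2, 3], [4]].
Insert 5: appended to row 1. P = [[2, 3, 5], [4]].
Insert 1: 1 bumps 2 from row 1; 2 bumps 4 from row 2; 4 starts row 3. P = [[1, 3, 5], [2], [4]].

So P = [[1, 3, 5], [2], [4]].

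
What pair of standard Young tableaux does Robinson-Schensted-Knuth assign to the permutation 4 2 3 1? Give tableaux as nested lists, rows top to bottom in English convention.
P = [[1, 3], [2], [4]], Q = [[1, 3], [2], [4]]

Insert each entry of the permutation into P by Schensted row insertion, recording in Q the position of each new cell.

After inserting 4: P = [[4]].
After inserting 2: P = [[2], [4]].
After inserting 3: P = [[2, 3], [4]].
After inserting 1: P = [[1, 3], [2], [4]].

So P = [[1, 3], [2], [4]], Q = [[1, 3], [2], [4]].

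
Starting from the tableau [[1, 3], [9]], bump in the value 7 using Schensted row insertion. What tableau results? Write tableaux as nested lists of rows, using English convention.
[[1, 3, 7], [9]]

7 is larger than every entry of row 1, so it is appended to row 1. The new tableau is [[1, 3, 7], [9]].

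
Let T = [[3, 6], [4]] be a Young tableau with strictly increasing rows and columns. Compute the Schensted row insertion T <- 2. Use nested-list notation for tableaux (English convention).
[[2, 6], [3], [4]]

In row 1, 2 replaces 3 (the leftmost entry greater than 2); 3 is bumped to row 2. In row 2, 3 replaces 4 (the leftmost entry greater than 3); 4 is bumped to row 3. 4 starts a new row 3. The new tableau is [[2, 6], [3], [4]].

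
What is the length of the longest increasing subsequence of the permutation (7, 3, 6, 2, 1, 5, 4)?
2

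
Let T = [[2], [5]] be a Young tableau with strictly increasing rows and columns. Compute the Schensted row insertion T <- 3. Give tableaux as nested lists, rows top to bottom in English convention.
3 is larger than every entry of row 1, so it is appended to row 1. The new tableau is [[2, 3], [5]].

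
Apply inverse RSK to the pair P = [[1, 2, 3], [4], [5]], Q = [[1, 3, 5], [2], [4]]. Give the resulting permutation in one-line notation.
Reverse the RSK construction: for i from n down to 1, find the cell of Q containing i, remove the entry at that cell from P, and reverse-bump it up through P; the value ejected from row 1 is w(i).

Step i=5: Q has 5 at row 1, column 3; remove that cell from P, ejecting 3. So w(5) = 3. P is now [[1, 2], [4], [5]].
Step i=4: Q has 4 at row 3, column 1; remove 5 from row 3 of P and reverse-bump: 5 enters row 2 and ejects 4; 4 enters row 1 and ejects 2. So w(4) = 2. P is now [[1, 4], [5]].
Step i=3: Q has 3 at row 1, column 2; remove that cell from P, ejecting 4. So w(3) = 4. P is now [[1], [5]].
Step i=2: Q has 2 at row 2, column 1; remove 5 from row 2 of P and reverse-bump: 5 enters row 1 and ejects 1. So w(2) = 1. P is now [[5]].
Step i=1: Q has 1 at row 1, column 1; remove that cell from P, ejecting 5. So w(1) = 5. P is now [].

So w = 5 1 4 2 3.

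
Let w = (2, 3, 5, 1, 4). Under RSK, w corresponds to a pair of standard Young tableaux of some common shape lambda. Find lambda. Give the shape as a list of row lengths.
Row-insert each entry into an empty tableau.

After inserting 2: P = [[2]].
After inserting 3: P = [[2, 3]].
After inserting 5: P = [[2, 3, 5]].
After inserting 1: P = [[1, 3, 5], [2]].
After inserting 4: P = [[1, 3, 4], [2, 5]].

The final insertion tableau P = [[1, 3, 4], [2, 5]] has shape [3, 2].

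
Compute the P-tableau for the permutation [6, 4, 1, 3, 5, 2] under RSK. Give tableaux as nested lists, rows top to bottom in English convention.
Insert 6: appended to row 1. P = [[6]].
Insert 4: 4 bumps 6 from row 1; 6 starts row 2. P = [[4], [6]].
Insert 1: 1 bumps 4 from row 1; 4 bumps 6 from row 2; 6 starts row 3. P = [[1], [4], [6]].
Insert 3: appended to row 1. P = [[1, 3], [4], [6]].
Insert 5: appended to row 1. P = [[1, 3, 5], [4], [6]].
Insert 2: 2 bumps 3 from row 1; 3 bumps 4 from row 2; 4 bumps 6 from row 3; 6 starts row 4. P = [[1, 2, 5], [3], [4], [6]].

So P = [[1, 2, 5], [3], [4], [6]].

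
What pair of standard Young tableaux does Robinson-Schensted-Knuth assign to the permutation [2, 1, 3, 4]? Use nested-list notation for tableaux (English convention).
P = [[1, 3, 4], [2]], Q = [[1, 3, 4], [2]]

Insert each entry of the permutation into P by Schensted row insertion, recording in Q the position of each new cell.

Insert 2: appended to row 1. P = [[2]], Q = [[1]].
Insert 1: 1 bumps 2 from row 1; 2 starts row 2. P = [[1], [2]], Q = [[1], [2]].
Insert 3: appended to row 1. P = [[1, 3], [2]], Q = [[1, 3], [2]].
Insert 4: appended to row 1. P = [[1, 3, 4], [2]], Q = [[1, 3, 4], [2]].

So P = [[1, 3, 4], [2]], Q = [[1, 3, 4], [2]].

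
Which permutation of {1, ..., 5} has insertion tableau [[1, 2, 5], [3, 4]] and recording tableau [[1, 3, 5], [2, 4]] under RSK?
Reverse the RSK construction: for i from n down to 1, find the cell of Q containing i, remove the entry at that cell from P, and reverse-bump it up through P; the value ejected from row 1 is w(i).

Step i=5: Q has 5 at row 1, column 3; remove that cell from P, ejecting 5. So w(5) = 5. P is now [[1, 2], [3, 4]].
Step i=4: Q has 4 at row 2, column 2; remove 4 from row 2 of P and reverse-bump: 4 enters row 1 and ejects 2. So w(4) = 2. P is now [[1, 4], [3]].
Step i=3: Q has 3 at row 1, column 2; remove that cell from P, ejecting 4. So w(3) = 4. P is now [[1], [3]].
Step i=2: Q has 2 at row 2, column 1; remove 3 from row 2 of P and reverse-bump: 3 enters row 1 and ejects 1. So w(2) = 1. P is now [[3]].
Step i=1: Q has 1 at row 1, column 1; remove that cell from P, ejecting 3. So w(1) = 3. P is now [].

So w = 3 1 4 2 5.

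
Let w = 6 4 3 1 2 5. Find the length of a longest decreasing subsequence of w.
4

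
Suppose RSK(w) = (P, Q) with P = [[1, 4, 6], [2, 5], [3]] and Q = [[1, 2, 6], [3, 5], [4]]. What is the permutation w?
Reverse RSK: for i = n, n-1, ..., 1, locate i in Q, remove the corresponding corner cell from P, and reverse-bump its entry up through P; the value ejected from row 1 is w(i).

So w = 3 5 2 1 4 6.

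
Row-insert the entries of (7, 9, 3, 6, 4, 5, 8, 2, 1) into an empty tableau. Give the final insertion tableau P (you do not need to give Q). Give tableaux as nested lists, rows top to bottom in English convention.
Insert 7: appended to row 1. P = [[7]].
Insert 9: appended to row 1. P = [[7, 9]].
Insert 3: 3 bumps 7 from row 1; 7 starts row 2. P = [[3, 9], [7]].
Insert 6: 6 bumps 9 from row 1; 9 appends to row 2. P = [[3, 6], [7, 9]].
Insert 4: 4 bumps 6 from row 1; 6 bumps 7 from row 2; 7 starts row 3. P = [[3, 4], [6, 9], [7]].
Insert 5: appended to row 1. P = [[3, 4, 5], [6, 9], [7]].
Insert 8: appended to row 1. P = [[3, 4, 5, 8], [6, 9], [7]].
Insert 2: 2 bumps 3 from row 1; 3 bumps 6 from row 2; 6 bumps 7 from row 3; 7 starts row 4. P = [[2, 4, 5, 8], [3, 9], [6], [7]].
Insert 1: 1 bumps 2 from row 1; 2 bumps 3 from row 2; 3 bumps 6 from row 3; 6 bumps 7 from row 4; 7 starts row 5. P = [[1, 4, 5, 8], [2, 9], [3], [6], [7]].

So P = [[1, 4, 5, 8], [2, 9], [3], [6], [7]].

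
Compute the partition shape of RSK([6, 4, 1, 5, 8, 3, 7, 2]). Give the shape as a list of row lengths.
[3, 3, 1, 1]

RSK row insertion gives P = [[1, 2, 7], [3, 5, 8], [4], [6]], which has shape [3, 3, 1, 1].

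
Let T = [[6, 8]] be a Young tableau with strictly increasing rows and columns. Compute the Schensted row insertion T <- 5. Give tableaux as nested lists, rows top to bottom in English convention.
[[5, 8], [6]]

In row 1, 5 replaces 6 (the leftmost entry greater than 5); 6 is bumped to row 2. 6 starts a new row 2. The new tableau is [[5, 8], [6]].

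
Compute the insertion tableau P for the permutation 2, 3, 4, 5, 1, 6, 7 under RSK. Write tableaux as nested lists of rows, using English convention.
P = [[1, 3, 4, 5, 6, 7], [2]]

Insert 2: appended to row 1. P = [[2]].
Insert 3: appended to row 1. P = [[2, 3]].
Insert 4: appended to row 1. P = [[2, 3, 4]].
Insert 5: appended to row 1. P = [[2, 3, 4, 5]].
Insert 1: 1 bumps 2 from row 1; 2 starts row 2. P = [[1, 3, 4, 5], [2]].
Insert 6: appended to row 1. P = [[1, 3, 4, 5, 6], [2]].
Insert 7: appended to row 1. P = [[1, 3, 4, 5, 6, 7], [2]].

So P = [[1, 3, 4, 5, 6, 7], [2]].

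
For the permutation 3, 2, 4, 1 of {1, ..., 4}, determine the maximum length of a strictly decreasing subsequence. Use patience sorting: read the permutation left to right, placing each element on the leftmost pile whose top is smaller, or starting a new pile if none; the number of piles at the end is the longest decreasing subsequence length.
3: new pile. tops = [3]
2: new pile. tops = [3, 2]
4: onto pile 1 (replacing 3). tops = [4, 2]
1: new pile. tops = [4, 2, 1]

3 piles, so the longest decreasing subsequence has length 3.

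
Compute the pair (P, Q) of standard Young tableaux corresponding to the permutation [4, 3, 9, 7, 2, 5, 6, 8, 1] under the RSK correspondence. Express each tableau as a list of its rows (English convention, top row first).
P = [[1, 5, 6, 8], [2, 7], [3, 9], [4]], Q = [[1, 3, 7, 8], [2, 4], [5, 6], [9]]

Insert each entry of the permutation into P by Schensted row insertion, recording in Q the position of each new cell.

Insert 4: appended to row 1. P = [[4]].
Insert 3: 3 bumps 4 from row 1; 4 starts row 2. P = [[3], [4]].
Insert 9: appended to row 1. P = [[3, 9], [4]].
Insert 7: 7 bumps 9 from row 1; 9 appends to row 2. P = [[3, 7], [4, 9]].
Insert 2: 2 bumps 3 from row 1; 3 bumps 4 from row 2; 4 starts row 3. P = [[2, 7], [3, 9], [4]].
Insert 5: 5 bumps 7 from row 1; 7 bumps 9 from row 2; 9 appends to row 3. P = [[2, 5], [3, 7], [4, 9]].
Insert 6: appended to row 1. P = [[2, 5, 6], [3, 7], [4, 9]].
Insert 8: appended to row 1. P = [[2, 5, 6, 8], [3, 7], [4, 9]].
Insert 1: 1 bumps 2 from row 1; 2 bumps 3 from row 2; 3 bumps 4 from row 3; 4 starts row 4. P = [[1, 5, 6, 8], [2, 7], [3, 9], [4]].

So P = [[1, 5, 6, 8], [2, 7], [3, 9], [4]], Q = [[1, 3, 7, 8], [2, 4], [5, 6], [9]].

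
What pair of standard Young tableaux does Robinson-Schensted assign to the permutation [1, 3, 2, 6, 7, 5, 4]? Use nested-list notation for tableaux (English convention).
P = [[1, 2, 4, 7], [3, 5], [6]], Q = [[1, 2, 4, 5], [3, 6], [7]]

Insert each entry of the permutation into P by Schensted row insertion, recording in Q the position of each new cell.

Insert 1: appended to row 1. P = [[1]].
Insert 3: appended to row 1. P = [[1, 3]].
Insert 2: 2 bumps 3 from row 1; 3 starts row 2. P = [[1, 2], [3]].
Insert 6: appended to row 1. P = [[1, 2, 6], [3]].
Insert 7: appended to row 1. P = [[1, 2, 6, 7], [3]].
Insert 5: 5 bumps 6 from row 1; 6 appends to row 2. P = [[1, 2, 5, 7], [3, 6]].
Insert 4: 4 bumps 5 from row 1; 5 bumps 6 from row 2; 6 starts row 3. P = [[1, 2, 4, 7], [3, 5], [6]].

So P = [[1, 2, 4, 7], [3, 5], [6]], Q = [[1, 2, 4, 5], [3, 6], [7]].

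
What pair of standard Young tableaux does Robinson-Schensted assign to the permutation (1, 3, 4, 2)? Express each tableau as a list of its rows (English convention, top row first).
P = [[1, 2, 4], [3]], Q = [[1, 2, 3], [4]]

Insert each entry of the permutation into P by Schensted row insertion, recording in Q the position of each new cell.

Insert 1: appended to row 1. P = [[1]].
Insert 3: appended to row 1. P = [[1, 3]].
Insert 4: appended to row 1. P = [[1, 3, 4]].
Insert 2: 2 bumps 3 from row 1; 3 starts row 2. P = [[1, 2, 4], [3]].

So P = [[1, 2, 4], [3]], Q = [[1, 2, 3], [4]].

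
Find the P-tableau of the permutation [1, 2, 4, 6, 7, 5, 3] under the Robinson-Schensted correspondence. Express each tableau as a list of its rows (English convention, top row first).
P = [[1, 2, 3, 5, 7], [4], [6]]

Insert 1: appended to row 1. P = [[1]].
Insert 2: appended to row 1. P = [[1, 2]].
Insert 4: appended to row 1. P = [[1, 2, 4]].
Insert 6: appended to row 1. P = [[1, 2, 4, 6]].
Insert 7: appended to row 1. P = [[1, 2, 4, 6, 7]].
Insert 5: 5 bumps 6 from row 1; 6 starts row 2. P = [[1, 2, 4, 5, 7], [6]].
Insert 3: 3 bumps 4 from row 1; 4 bumps 6 from row 2; 6 starts row 3. P = [[1, 2, 3, 5, 7], [4], [6]].

So P = [[1, 2, 3, 5, 7], [4], [6]].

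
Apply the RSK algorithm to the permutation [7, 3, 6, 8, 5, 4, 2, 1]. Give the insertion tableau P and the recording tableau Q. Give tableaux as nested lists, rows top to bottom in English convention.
P = [[1, 4, 8], [2], [3], [5], [6], [7]], Q = [[1, 3, 4], [2], [5], [6], [7], [8]]

Insert each entry of the permutation into P by Schensted row insertion, recording in Q the position of each new cell.

After inserting 7: P = [[7]].
After inserting 3: P = [[3], [7]].
After inserting 6: P = [[3, 6], [7]].
After inserting 8: P = [[3, 6, 8], [7]].
After inserting 5: P = [[3, 5, 8], [6], [7]].
After inserting 4: P = [[3, 4, 8], [5], [6], [7]].
After inserting 2: P = [[2, 4, 8], [3], [5], [6], [7]].
After inserting 1: P = [[1, 4, 8], [2], [3], [5], [6], [7]].

So P = [[1, 4, 8], [2], [3], [5], [6], [7]], Q = [[1, 3, 4], [2], [5], [6], [7], [8]].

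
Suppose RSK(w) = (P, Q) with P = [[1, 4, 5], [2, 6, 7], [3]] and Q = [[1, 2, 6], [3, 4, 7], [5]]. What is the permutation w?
Reverse RSK: for i = n, n-1, ..., 1, locate i in Q, remove the corresponding corner cell from P, and reverse-bump its entry up through P; the value ejected from row 1 is w(i).

So w = 3 6 2 4 1 7 5.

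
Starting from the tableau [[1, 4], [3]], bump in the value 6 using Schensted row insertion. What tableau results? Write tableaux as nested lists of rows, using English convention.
[[1, 4, 6], [3]]

6 is larger than every entry of row 1, so it is appended to row 1. The new tableau is [[1, 4, 6], [3]].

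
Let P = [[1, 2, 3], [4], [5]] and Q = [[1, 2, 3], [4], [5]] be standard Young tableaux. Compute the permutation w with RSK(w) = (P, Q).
1 2 5 4 3

Reverse the RSK construction: for i from n down to 1, find the cell of Q containing i, remove the entry at that cell from P, and reverse-bump it up through P; the value ejected from row 1 is w(i).

Step i=5: Q has 5 at row 3, column 1; remove 5 from row 3 of P and reverse-bump: 5 enters row 2 and ejects 4; 4 enters row 1 and ejects 3. So w(5) = 3. P is now [[1, 2, 4], [5]].
Step i=4: Q has 4 at row 2, column 1; remove 5 from row 2 of P and reverse-bump: 5 enters row 1 and ejects 4. So w(4) = 4. P is now [[1, 2, 5]].
Step i=3: Q has 3 at row 1, column 3; remove that cell from P, ejecting 5. So w(3) = 5. P is now [[1, 2]].
Step i=2: Q has 2 at row 1, column 2; remove that cell from P, ejecting 2. So w(2) = 2. P is now [[1]].
Step i=1: Q has 1 at row 1, column 1; remove that cell from P, ejecting 1. So w(1) = 1. P is now [].

So w = 1 2 5 4 3.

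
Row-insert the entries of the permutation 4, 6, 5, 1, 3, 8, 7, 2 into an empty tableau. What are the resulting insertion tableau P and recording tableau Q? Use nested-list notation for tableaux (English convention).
Insert each entry of the permutation into P by Schensted row insertion, recording in Q the position of each new cell.

Insert 4: appended to row 1. P = [[4]], Q = [[1]].
Insert 6: appended to row 1. P = [[4, 6]], Q = [[1, 2]].
Insert 5: 5 bumps 6 from row 1; 6 starts row 2. P = [[4, 5], [6]], Q = [[1, 2], [3]].
Insert 1: 1 bumps 4 from row 1; 4 bumps 6 from row 2; 6 starts row 3. P = [[1, 5], [4], [6]], Q = [[1, 2], [3], [4]].
Insert 3: 3 bumps 5 from row 1; 5 appends to row 2. P = [[1, 3], [4, 5], [6]], Q = [[1, 2], [3, 5], [4]].
Insert 8: appended to row 1. P = [[1, 3, 8], [4, 5], [6]], Q = [[1, 2, 6], [3, 5], [4]].
Insert 7: 7 bumps 8 from row 1; 8 appends to row 2. P = [[1, 3, 7], [4, 5, 8], [6]], Q = [[1, 2, 6], [3, 5, 7], [4]].
Insert 2: 2 bumps 3 from row 1; 3 bumps 4 from row 2; 4 bumps 6 from row 3; 6 starts row 4. P = [[1, 2, 7], [3, 5, 8], [4], [6]], Q = [[1, 2, 6], [3, 5, 7], [4], [8]].

So P = [[1, 2, 7], [3, 5, 8], [4], [6]], Q = [[1, 2, 6], [3, 5, 7], [4], [8]].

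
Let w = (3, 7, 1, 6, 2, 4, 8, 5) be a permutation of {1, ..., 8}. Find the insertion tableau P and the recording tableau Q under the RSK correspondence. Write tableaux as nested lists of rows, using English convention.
P = [[1, 2, 4, 5], [3, 6, 8], [7]], Q = [[1, 2, 6, 7], [3, 4, 8], [5]]

Insert each entry of the permutation into P by Schensted row insertion, recording in Q the position of each new cell.

After inserting 3: P = [[3]].
After inserting 7: P = [[3, 7]].
After inserting 1: P = [[1, 7], [3]].
After inserting 6: P = [[1, 6], [3, 7]].
After inserting 2: P = [[1, 2], [3, 6], [7]].
After inserting 4: P = [[1, 2, 4], [3, 6], [7]].
After inserting 8: P = [[1, 2, 4, 8], [3, 6], [7]].
After inserting 5: P = [[1, 2, 4, 5], [3, 6, 8], [7]].

So P = [[1, 2, 4, 5], [3, 6, 8], [7]], Q = [[1, 2, 6, 7], [3, 4, 8], [5]].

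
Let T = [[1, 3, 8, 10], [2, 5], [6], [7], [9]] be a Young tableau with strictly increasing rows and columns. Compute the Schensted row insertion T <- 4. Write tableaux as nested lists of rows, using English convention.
In row 1, 4 replaces 8 (the leftmost entry greater than 4); 8 is bumped to row 2. 8 is appended to row 2. The new tableau is [[1, 3, 4, 10], [2, 5, 8], [6], [7], [9]].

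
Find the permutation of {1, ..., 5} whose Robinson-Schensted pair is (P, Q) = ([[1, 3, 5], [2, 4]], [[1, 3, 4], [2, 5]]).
Reverse the RSK construction: for i from n down to 1, find the cell of Q containing i, remove the entry at that cell from P, and reverse-bump it up through P; the value ejected from row 1 is w(i).

Step i=5: Q has 5 at row 2, column 2; remove 4 from row 2 of P and reverse-bump: 4 enters row 1 and ejects 3. So w(5) = 3. P is now [[1, 4, 5], [2]].
Step i=4: Q has 4 at row 1, column 3; remove that cell from P, ejecting 5. So w(4) = 5. P is now [[1, 4], [2]].
Step i=3: Q has 3 at row 1, column 2; remove that cell from P, ejecting 4. So w(3) = 4. P is now [[1], [2]].
Step i=2: Q has 2 at row 2, column 1; remove 2 from row 2 of P and reverse-bump: 2 enters row 1 and ejects 1. So w(2) = 1. P is now [[2]].
Step i=1: Q has 1 at row 1, column 1; remove that cell from P, ejecting 2. So w(1) = 2. P is now [].

So w = 2 1 4 5 3.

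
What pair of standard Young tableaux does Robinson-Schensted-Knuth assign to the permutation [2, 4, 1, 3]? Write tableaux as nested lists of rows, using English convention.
Insert each entry of the permutation into P by Schensted row insertion, recording in Q the position of each new cell.

Insert 2: appended to row 1. P = [[2]].
Insert 4: appended to row 1. P = [[2, 4]].
Insert 1: 1 bumps 2 from row 1; 2 starts row 2. P = [[1, 4], [2]].
Insert 3: 3 bumps 4 from row 1; 4 appends to row 2. P = [[1, 3], [2, 4]].

So P = [[1, 3], [2, 4]], Q = [[1, 2], [3, 4]].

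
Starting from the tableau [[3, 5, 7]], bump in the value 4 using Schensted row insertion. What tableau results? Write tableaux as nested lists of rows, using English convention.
[[3, 4, 7], [5]]

In row 1, 4 replaces 5 (the leftmost entry greater than 4); 5 is bumped to row 2. 5 starts a new row 2. The new tableau is [[3, 4, 7], [5]].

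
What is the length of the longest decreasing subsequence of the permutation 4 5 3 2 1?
4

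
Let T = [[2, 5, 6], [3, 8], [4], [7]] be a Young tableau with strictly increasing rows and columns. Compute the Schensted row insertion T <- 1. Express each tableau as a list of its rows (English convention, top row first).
[[1, 5, 6], [2, 8], [3], [4], [7]]

In row 1, 1 replaces 2 (the leftmost entry greater than 1); 2 is bumped to row 2. In row 2, 2 replaces 3 (the leftmost entry greater than 2); 3 is bumped to row 3. In row 3, 3 replaces 4 (the leftmost entry greater than 3); 4 is bumped to row 4. In row 4, 4 replaces 7 (the leftmost entry greater than 4); 7 is bumped to row 5. 7 starts a new row 5. The new tableau is [[1, 5, 6], [2, 8], [3], [4], [7]].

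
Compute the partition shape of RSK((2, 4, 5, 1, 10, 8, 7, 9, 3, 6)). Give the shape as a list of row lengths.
Row-insert each entry into an empty tableau.

After inserting 2: P = [[2]].
After inserting 4: P = [[2, 4]].
After inserting 5: P = [[2, 4, 5]].
After inserting 1: P = [[1, 4, 5], [2]].
After inserting 10: P = [[1, 4, 5, 10], [2]].
After inserting 8: P = [[1, 4, 5, 8], [2, 10]].
After inserting 7: P = [[1, 4, 5, 7], [2, 8], [10]].
After inserting 9: P = [[1, 4, 5, 7, 9], [2, 8], [10]].
After inserting 3: P = [[1, 3, 5, 7, 9], [2, 4], [8], [10]].
After inserting 6: P = [[1, 3, 5, 6, 9], [2, 4, 7], [8], [10]].

The final insertion tableau P = [[1, 3, 5, 6, 9], [2, 4, 7], [8], [10]] has shape [5, 3, 1, 1].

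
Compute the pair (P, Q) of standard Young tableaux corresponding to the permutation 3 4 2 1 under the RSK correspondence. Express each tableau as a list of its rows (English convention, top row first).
P = [[1, 4], [2], [3]], Q = [[1, 2], [3], [4]]

Insert each entry of the permutation into P by Schensted row insertion, recording in Q the position of each new cell.

Insert 3: appended to row 1. P = [[3]].
Insert 4: appended to row 1. P = [[3, 4]].
Insert 2: 2 bumps 3 from row 1; 3 starts row 2. P = [[2, 4], [3]].
Insert 1: 1 bumps 2 from row 1; 2 bumps 3 from row 2; 3 starts row 3. P = [[1, 4], [2], [3]].

So P = [[1, 4], [2], [3]], Q = [[1, 2], [3], [4]].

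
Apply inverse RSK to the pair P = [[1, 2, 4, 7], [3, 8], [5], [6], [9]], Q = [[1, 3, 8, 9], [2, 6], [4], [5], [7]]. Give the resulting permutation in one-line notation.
9 6 8 5 1 3 2 4 7

Reverse RSK: for i = n, n-1, ..., 1, locate i in Q, remove the corresponding corner cell from P, and reverse-bump its entry up through P; the value ejected from row 1 is w(i).

So w = 9 6 8 5 1 3 2 4 7.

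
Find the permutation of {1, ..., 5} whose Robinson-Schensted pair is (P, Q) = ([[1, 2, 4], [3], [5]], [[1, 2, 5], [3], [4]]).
Reverse the RSK construction: for i from n down to 1, find the cell of Q containing i, remove the entry at that cell from P, and reverse-bump it up through P; the value ejected from row 1 is w(i).

Step i=5: Q has 5 at row 1, column 3; remove that cell from P, ejecting 4. So w(5) = 4. P is now [[1, 2], [3], [5]].
Step i=4: Q has 4 at row 3, column 1; remove 5 from row 3 of P and reverse-bump: 5 enters row 2 and ejects 3; 3 enters row 1 and ejects 2. So w(4) = 2. P is now [[1, 3], [5]].
Step i=3: Q has 3 at row 2, column 1; remove 5 from row 2 of P and reverse-bump: 5 enters row 1 and ejects 3. So w(3) = 3. P is now [[1, 5]].
Step i=2: Q has 2 at row 1, column 2; remove that cell from P, ejecting 5. So w(2) = 5. P is now [[1]].
Step i=1: Q has 1 at row 1, column 1; remove that cell from P, ejecting 1. So w(1) = 1. P is now [].

So w = 1 5 3 2 4.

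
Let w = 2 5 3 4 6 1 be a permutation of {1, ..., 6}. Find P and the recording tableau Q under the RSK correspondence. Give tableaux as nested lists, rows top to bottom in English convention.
Insert each entry of the permutation into P by Schensted row insertion, recording in Q the position of each new cell.

After inserting 2: P = [[2]].
After inserting 5: P = [[2, 5]].
After inserting 3: P = [[2, 3], [5]].
After inserting 4: P = [[2, 3, 4], [5]].
After inserting 6: P = [[2, 3, 4, 6], [5]].
After inserting 1: P = [[1, 3, 4, 6], [2], [5]].

So P = [[1, 3, 4, 6], [2], [5]], Q = [[1, 2, 4, 5], [3], [6]].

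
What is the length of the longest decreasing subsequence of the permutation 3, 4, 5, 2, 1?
3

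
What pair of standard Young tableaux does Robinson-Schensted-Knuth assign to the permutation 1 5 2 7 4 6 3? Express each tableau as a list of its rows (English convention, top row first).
Insert each entry of the permutation into P by Schensted row insertion, recording in Q the position of each new cell.

After inserting 1: P = [[1]].
After inserting 5: P = [[1, 5]].
After inserting 2: P = [[1, 2], [5]].
After inserting 7: P = [[1, 2, 7], [5]].
After inserting 4: P = [[1, 2, 4], [5, 7]].
After inserting 6: P = [[1, 2, 4, 6], [5, 7]].
After inserting 3: P = [[1, 2, 3, 6], [4, 7], [5]].

So P = [[1, 2, 3, 6], [4, 7], [5]], Q = [[1, 2, 4, 6], [3, 5], [7]].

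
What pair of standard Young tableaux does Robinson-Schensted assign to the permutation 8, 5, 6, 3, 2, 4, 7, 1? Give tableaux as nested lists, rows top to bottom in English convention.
P = [[1, 4, 7], [2, 6], [3], [5], [8]], Q = [[1, 3, 7], [2, 6], [4], [5], [8]]

Insert each entry of the permutation into P by Schensted row insertion, recording in Q the position of each new cell.

Insert 8: appended to row 1. P = [[8]].
Insert 5: 5 bumps 8 from row 1; 8 starts row 2. P = [[5], [8]].
Insert 6: appended to row 1. P = [[5, 6], [8]].
Insert 3: 3 bumps 5 from row 1; 5 bumps 8 from row 2; 8 starts row 3. P = [[3, 6], [5], [8]].
Insert 2: 2 bumps 3 from row 1; 3 bumps 5 from row 2; 5 bumps 8 from row 3; 8 starts row 4. P = [[2, 6], [3], [5], [8]].
Insert 4: 4 bumps 6 from row 1; 6 appends to row 2. P = [[2, 4], [3, 6], [5], [8]].
Insert 7: appended to row 1. P = [[2, 4, 7], [3, 6], [5], [8]].
Insert 1: 1 bumps 2 from row 1; 2 bumps 3 from row 2; 3 bumps 5 from row 3; 5 bumps 8 from row 4; 8 starts row 5. P = [[1, 4, 7], [2, 6], [3], [5], [8]].

So P = [[1, 4, 7], [2, 6], [3], [5], [8]], Q = [[1, 3, 7], [2, 6], [4], [5], [8]].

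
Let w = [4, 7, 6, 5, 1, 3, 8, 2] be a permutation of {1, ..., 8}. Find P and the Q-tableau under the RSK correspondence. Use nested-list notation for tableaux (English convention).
Insert each entry of the permutation into P by Schensted row insertion, recording in Q the position of each new cell.

After inserting 4: P = [[4]].
After inserting 7: P = [[4, 7]].
After inserting 6: P = [[4, 6], [7]].
After inserting 5: P = [[4, 5], [6], [7]].
After inserting 1: P = [[1, 5], [4], [6], [7]].
After inserting 3: P = [[1, 3], [4, 5], [6], [7]].
After inserting 8: P = [[1, 3, 8], [4, 5], [6], [7]].
After inserting 2: P = [[1, 2, 8], [3, 5], [4], [6], [7]].

So P = [[1, 2, 8], [3, 5], [4], [6], [7]], Q = [[1, 2, 7], [3, 6], [4], [5], [8]].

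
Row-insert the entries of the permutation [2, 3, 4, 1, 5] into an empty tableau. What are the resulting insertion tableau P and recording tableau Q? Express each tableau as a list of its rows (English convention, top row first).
Insert each entry of the permutation into P by Schensted row insertion, recording in Q the position of each new cell.

Insert 2: appended to row 1. P = [[2]].
Insert 3: appended to row 1. P = [[2, 3]].
Insert 4: appended to row 1. P = [[2, 3, 4]].
Insert 1: 1 bumps 2 from row 1; 2 starts row 2. P = [[1, 3, 4], [2]].
Insert 5: appended to row 1. P = [[1, 3, 4, 5], [2]].

So P = [[1, 3, 4, 5], [2]], Q = [[1, 2, 3, 5], [4]].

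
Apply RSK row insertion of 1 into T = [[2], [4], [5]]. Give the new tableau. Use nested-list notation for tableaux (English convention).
[[1], [2], [4], [5]]

In row 1, 1 replaces 2 (the leftmost entry greater than 1); 2 is bumped to row 2. In row 2, 2 replaces 4 (the leftmost entry greater than 2); 4 is bumped to row 3. In row 3, 4 replaces 5 (the leftmost entry greater than 4); 5 is bumped to row 4. 5 starts a new row 4. The new tableau is [[1], [2], [4], [5]].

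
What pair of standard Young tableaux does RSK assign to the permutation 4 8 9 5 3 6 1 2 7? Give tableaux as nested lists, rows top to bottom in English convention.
Insert each entry of the permutation into P by Schensted row insertion, recording in Q the position of each new cell.

Insert 4: appended to row 1. P = [[4]].
Insert 8: appended to row 1. P = [[4, 8]].
Insert 9: appended to row 1. P = [[4, 8, 9]].
Insert 5: 5 bumps 8 from row 1; 8 starts row 2. P = [[4, 5, 9], [8]].
Insert 3: 3 bumps 4 from row 1; 4 bumps 8 from row 2; 8 starts row 3. P = [[3, 5, 9], [4], [8]].
Insert 6: 6 bumps 9 from row 1; 9 appends to row 2. P = [[3, 5, 6], [4, 9], [8]].
Insert 1: 1 bumps 3 from row 1; 3 bumps 4 from row 2; 4 bumps 8 from row 3; 8 starts row 4. P = [[1, 5, 6], [3, 9], [4], [8]].
Insert 2: 2 bumps 5 from row 1; 5 bumps 9 from row 2; 9 appends to row 3. P = [[1, 2, 6], [3, 5], [4, 9], [8]].
Insert 7: appended to row 1. P = [[1, 2, 6, 7], [3, 5], [4, 9], [8]].

So P = [[1, 2, 6, 7], [3, 5], [4, 9], [8]], Q = [[1, 2, 3, 9], [4, 6], [5, 8], [7]].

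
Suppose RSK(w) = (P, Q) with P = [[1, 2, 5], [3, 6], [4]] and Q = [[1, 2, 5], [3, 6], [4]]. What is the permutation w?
Reverse the RSK construction: for i from n down to 1, find the cell of Q containing i, remove the entry at that cell from P, and reverse-bump it up through P; the value ejected from row 1 is w(i).

Step i=6: Q has 6 at row 2, column 2; remove 6 from row 2 of P and reverse-bump: 6 enters row 1 and ejects 5. So w(6) = 5. P is now [[1, 2, 6], [3], [4]].
Step i=5: Q has 5 at row 1, column 3; remove that cell from P, ejecting 6. So w(5) = 6. P is now [[1, 2], [3], [4]].
Step i=4: Q has 4 at row 3, column 1; remove 4 from row 3 of P and reverse-bump: 4 enters row 2 and ejects 3; 3 enters row 1 and ejects 2. So w(4) = 2. P is now [[1, 3], [4]].
Step i=3: Q has 3 at row 2, column 1; remove 4 from row 2 of P and reverse-bump: 4 enters row 1 and ejects 3. So w(3) = 3. P is now [[1, 4]].
Step i=2: Q has 2 at row 1, column 2; remove that cell from P, ejecting 4. So w(2) = 4. P is now [[1]].
Step i=1: Q has 1 at row 1, column 1; remove that cell from P, ejecting 1. So w(1) = 1. P is now [].

So w = 1 4 3 2 6 5.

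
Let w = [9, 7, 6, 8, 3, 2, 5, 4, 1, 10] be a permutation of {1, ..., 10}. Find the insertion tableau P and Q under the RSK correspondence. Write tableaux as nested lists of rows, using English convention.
P = [[1, 4, 10], [2, 5], [3, 8], [6], [7], [9]], Q = [[1, 4, 10], [2, 7], [3, 8], [5], [6], [9]]

Insert each entry of the permutation into P by Schensted row insertion, recording in Q the position of each new cell.

After inserting 9: P = [[9]].
After inserting 7: P = [[7], [9]].
After inserting 6: P = [[6], [7], [9]].
After inserting 8: P = [[6, 8], [7], [9]].
After inserting 3: P = [[3, 8], [6], [7], [9]].
After inserting 2: P = [[2, 8], [3], [6], [7], [9]].
After inserting 5: P = [[2, 5], [3, 8], [6], [7], [9]].
After inserting 4: P = [[2, 4], [3, 5], [6, 8], [7], [9]].
After inserting 1: P = [[1, 4], [2, 5], [3, 8], [6], [7], [9]].
After inserting 10: P = [[1, 4, 10], [2, 5], [3, 8], [6], [7], [9]].

So P = [[1, 4, 10], [2, 5], [3, 8], [6], [7], [9]], Q = [[1, 4, 10], [2, 7], [3, 8], [5], [6], [9]].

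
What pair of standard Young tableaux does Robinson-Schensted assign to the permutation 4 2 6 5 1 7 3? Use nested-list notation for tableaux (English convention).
Insert each entry of the permutation into P by Schensted row insertion, recording in Q the position of each new cell.

Insert 4: appended to row 1. P = [[4]], Q = [[1]].
Insert 2: 2 bumps 4 from row 1; 4 starts row 2. P = [[2], [4]], Q = [[1], [2]].
Insert 6: appended to row 1. P = [[2, 6], [4]], Q = [[1, 3], [2]].
Insert 5: 5 bumps 6 from row 1; 6 appends to row 2. P = [[2, 5], [4, 6]], Q = [[1, 3], [2, 4]].
Insert 1: 1 bumps 2 from row 1; 2 bumps 4 from row 2; 4 starts row 3. P = [[1, 5], [2, 6], [4]], Q = [[1, 3], [2, 4], [5]].
Insert 7: appended to row 1. P = [[1, 5, 7], [2, 6], [4]], Q = [[1, 3, 6], [2, 4], [5]].
Insert 3: 3 bumps 5 from row 1; 5 bumps 6 from row 2; 6 appends to row 3. P = [[1, 3, 7], [2, 5], [4, 6]], Q = [[1, 3, 6], [2, 4], [5, 7]].

So P = [[1, 3, 7], [2, 5], [4, 6]], Q = [[1, 3, 6], [2, 4], [5, 7]].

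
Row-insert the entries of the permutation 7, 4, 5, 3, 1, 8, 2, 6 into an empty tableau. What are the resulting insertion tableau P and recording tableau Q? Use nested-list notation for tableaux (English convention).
Insert each entry of the permutation into P by Schensted row insertion, recording in Q the position of each new cell.

Insert 7: appended to row 1. P = [[7]].
Insert 4: 4 bumps 7 from row 1; 7 starts row 2. P = [[4], [7]].
Insert 5: appended to row 1. P = [[4, 5], [7]].
Insert 3: 3 bumps 4 from row 1; 4 bumps 7 from row 2; 7 starts row 3. P = [[3, 5], [4], [7]].
Insert 1: 1 bumps 3 from row 1; 3 bumps 4 from row 2; 4 bumps 7 from row 3; 7 starts row 4. P = [[1, 5], [3], [4], [7]].
Insert 8: appended to row 1. P = [[1, 5, 8], [3], [4], [7]].
Insert 2: 2 bumps 5 from row 1; 5 appends to row 2. P = [[1, 2, 8], [3, 5], [4], [7]].
Insert 6: 6 bumps 8 from row 1; 8 appends to row 2. P = [[1, 2, 6], [3, 5, 8], [4], [7]].

So P = [[1, 2, 6], [3, 5, 8], [4], [7]], Q = [[1, 3, 6], [2, 7, 8], [4], [5]].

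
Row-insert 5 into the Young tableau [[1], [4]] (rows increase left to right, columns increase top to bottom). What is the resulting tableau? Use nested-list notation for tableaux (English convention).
[[1, 5], [4]]

5 is larger than every entry of row 1, so it is appended to row 1. The new tableau is [[1, 5], [4]].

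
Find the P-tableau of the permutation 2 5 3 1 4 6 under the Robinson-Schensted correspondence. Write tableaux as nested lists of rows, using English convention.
P = [[1, 3, 4, 6], [2], [5]]

Insert 2: appended to row 1. P = [[2]].
Insert 5: appended to row 1. P = [[2, 5]].
Insert 3: 3 bumps 5 from row 1; 5 starts row 2. P = [[2, 3], [5]].
Insert 1: 1 bumps 2 from row 1; 2 bumps 5 from row 2; 5 starts row 3. P = [[1, 3], [2], [5]].
Insert 4: appended to row 1. P = [[1, 3, 4], [2], [5]].
Insert 6: appended to row 1. P = [[1, 3, 4, 6], [2], [5]].

So P = [[1, 3, 4, 6], [2], [5]].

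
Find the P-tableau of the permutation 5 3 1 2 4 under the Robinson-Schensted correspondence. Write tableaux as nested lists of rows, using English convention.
Insert 5: appended to row 1. P = [[5]].
Insert 3: 3 bumps 5 from row 1; 5 starts row 2. P = [[3], [5]].
Insert 1: 1 bumps 3 from row 1; 3 bumps 5 from row 2; 5 starts row 3. P = [[1], [3], [5]].
Insert 2: appended to row 1. P = [[1, 2], [3], [5]].
Insert 4: appended to row 1. P = [[1, 2, 4], [3], [5]].

So P = [[1, 2, 4], [3], [5]].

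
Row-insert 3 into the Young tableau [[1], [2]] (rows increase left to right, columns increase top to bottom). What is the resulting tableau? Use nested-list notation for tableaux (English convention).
3 is larger than every entry of row 1, so it is appended to row 1. The new tableau is [[1, 3], [2]].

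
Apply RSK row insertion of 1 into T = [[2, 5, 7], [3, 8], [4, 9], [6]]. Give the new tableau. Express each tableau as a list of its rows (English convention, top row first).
[[1, 5, 7], [2, 8], [3, 9], [4], [6]]

In row 1, 1 replaces 2 (the leftmost entry greater than 1); 2 is bumped to row 2. In row 2, 2 replaces 3 (the leftmost entry greater than 2); 3 is bumped to row 3. In row 3, 3 replaces 4 (the leftmost entry greater than 3); 4 is bumped to row 4. In row 4, 4 replaces 6 (the leftmost entry greater than 4); 6 is bumped to row 5. 6 starts a new row 5. The new tableau is [[1, 5, 7], [2, 8], [3, 9], [4], [6]].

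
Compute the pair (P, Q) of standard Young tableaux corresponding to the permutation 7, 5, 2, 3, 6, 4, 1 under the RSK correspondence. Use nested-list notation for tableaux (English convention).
Insert each entry of the permutation into P by Schensted row insertion, recording in Q the position of each new cell.

Insert 7: appended to row 1. P = [[7]].
Insert 5: 5 bumps 7 from row 1; 7 starts row 2. P = [[5], [7]].
Insert 2: 2 bumps 5 from row 1; 5 bumps 7 from row 2; 7 starts row 3. P = [[2], [5], [7]].
Insert 3: appended to row 1. P = [[2, 3], [5], [7]].
Insert 6: appended to row 1. P = [[2, 3, 6], [5], [7]].
Insert 4: 4 bumps 6 from row 1; 6 appends to row 2. P = [[2, 3, 4], [5, 6], [7]].
Insert 1: 1 bumps 2 from row 1; 2 bumps 5 from row 2; 5 bumps 7 from row 3; 7 starts row 4. P = [[1, 3, 4], [2, 6], [5], [7]].

So P = [[1, 3, 4], [2, 6], [5], [7]], Q = [[1, 4, 5], [2, 6], [3], [7]].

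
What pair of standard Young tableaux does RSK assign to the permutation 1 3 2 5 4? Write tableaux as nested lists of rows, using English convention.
P = [[1, 2, 4], [3, 5]], Q = [[1, 2, 4], [3, 5]]

Insert each entry of the permutation into P by Schensted row insertion, recording in Q the position of each new cell.

Insert 1: appended to row 1. P = [[1]], Q = [[1]].
Insert 3: appended to row 1. P = [[1, 3]], Q = [[1, 2]].
Insert 2: 2 bumps 3 from row 1; 3 starts row 2. P = [[1, 2], [3]], Q = [[1, 2], [3]].
Insert 5: appended to row 1. P = [[1, 2, 5], [3]], Q = [[1, 2, 4], [3]].
Insert 4: 4 bumps 5 from row 1; 5 appends to row 2. P = [[1, 2, 4], [3, 5]], Q = [[1, 2, 4], [3, 5]].

So P = [[1, 2, 4], [3, 5]], Q = [[1, 2, 4], [3, 5]].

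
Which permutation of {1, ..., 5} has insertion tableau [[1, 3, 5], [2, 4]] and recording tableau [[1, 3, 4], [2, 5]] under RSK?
2 1 4 5 3

Reverse the RSK construction: for i from n down to 1, find the cell of Q containing i, remove the entry at that cell from P, and reverse-bump it up through P; the value ejected from row 1 is w(i).

Step i=5: Q has 5 at row 2, column 2; remove 4 from row 2 of P and reverse-bump: 4 enters row 1 and ejects 3. So w(5) = 3. P is now [[1, 4, 5], [2]].
Step i=4: Q has 4 at row 1, column 3; remove that cell from P, ejecting 5. So w(4) = 5. P is now [[1, 4], [2]].
Step i=3: Q has 3 at row 1, column 2; remove that cell from P, ejecting 4. So w(3) = 4. P is now [[1], [2]].
Step i=2: Q has 2 at row 2, column 1; remove 2 from row 2 of P and reverse-bump: 2 enters row 1 and ejects 1. So w(2) = 1. P is now [[2]].
Step i=1: Q has 1 at row 1, column 1; remove that cell from P, ejecting 2. So w(1) = 2. P is now [].

So w = 2 1 4 5 3.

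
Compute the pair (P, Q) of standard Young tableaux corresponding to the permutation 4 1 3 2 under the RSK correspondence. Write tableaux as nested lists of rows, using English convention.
Insert each entry of the permutation into P by Schensted row insertion, recording in Q the position of each new cell.

Insert 4: appended to row 1. P = [[4]].
Insert 1: 1 bumps 4 from row 1; 4 starts row 2. P = [[1], [4]].
Insert 3: appended to row 1. P = [[1, 3], [4]].
Insert 2: 2 bumps 3 from row 1; 3 bumps 4 from row 2; 4 starts row 3. P = [[1, 2], [3], [4]].

So P = [[1, 2], [3], [4]], Q = [[1, 3], [2], [4]].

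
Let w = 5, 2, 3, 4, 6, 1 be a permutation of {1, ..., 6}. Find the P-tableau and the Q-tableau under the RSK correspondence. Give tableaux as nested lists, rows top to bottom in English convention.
Insert each entry of the permutation into P by Schensted row insertion, recording in Q the position of each new cell.

Insert 5: appended to row 1. P = [[5]], Q = [[1]].
Insert 2: 2 bumps 5 from row 1; 5 starts row 2. P = [[2], [5]], Q = [[1], [2]].
Insert 3: appended to row 1. P = [[2, 3], [5]], Q = [[1, 3], [2]].
Insert 4: appended to row 1. P = [[2, 3, 4], [5]], Q = [[1, 3, 4], [2]].
Insert 6: appended to row 1. P = [[2, 3, 4, 6], [5]], Q = [[1, 3, 4, 5], [2]].
Insert 1: 1 bumps 2 from row 1; 2 bumps 5 from row 2; 5 starts row 3. P = [[1, 3, 4, 6], [2], [5]], Q = [[1, 3, 4, 5], [2], [6]].

So P = [[1, 3, 4, 6], [2], [5]], Q = [[1, 3, 4, 5], [2], [6]].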